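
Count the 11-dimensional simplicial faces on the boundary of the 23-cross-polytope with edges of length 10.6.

Number of 11-faces = 2^(11+1) · C(23,11+1) = 4096 · 1352078 = 5538111488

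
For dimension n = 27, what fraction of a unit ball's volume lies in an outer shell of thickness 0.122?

1 - (1-0.122)^27 ≈ 0.970191 ≈ 97.02%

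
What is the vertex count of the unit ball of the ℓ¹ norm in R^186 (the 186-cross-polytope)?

An n-cross-polytope has 2n vertices; here n = 186, giving 372.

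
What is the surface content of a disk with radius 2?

S = n·V_n(r)/r = 2·V_2(2)/2 (volume-to-surface relation), giving 2πr = 2π·2 ≈ 12.5664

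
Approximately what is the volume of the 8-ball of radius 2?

Volume = π^{8/2}·(2)^8/Γ(5) = 32·π^4/3 ≈ 1039.03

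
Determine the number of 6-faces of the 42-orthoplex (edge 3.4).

Each 6-face is the convex hull of 7 vertices, one chosen as ±e_i from each of 7 distinct axes: 2^7·C(42,7) = 3453225984.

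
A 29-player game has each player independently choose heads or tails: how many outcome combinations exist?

Each vertex is a binary string of length 29, so there are 2^29 = 536870912.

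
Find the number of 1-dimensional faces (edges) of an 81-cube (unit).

Number of 1-faces = C(81,1)·2^(81-1) = 81·1208925819614629174706176 = 97922991388784963151200256.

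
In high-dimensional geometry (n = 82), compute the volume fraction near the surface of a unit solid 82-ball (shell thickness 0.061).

1 - (1-0.061)^82 ≈ 0.994264 ≈ 99.43%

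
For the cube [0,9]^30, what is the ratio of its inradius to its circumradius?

r_in / r_out = (9/2) / (9√30/2) = 1/√30 ≈ 0.182574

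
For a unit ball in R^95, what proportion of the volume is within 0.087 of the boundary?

1 - (1-0.087)^95 ≈ 0.999824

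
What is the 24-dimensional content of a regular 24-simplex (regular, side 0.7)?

V_24 = √(25) · 0.7^24 / (24! · 2^(24/2)) ≈ 3.76927e-31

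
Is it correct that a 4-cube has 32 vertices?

False. The 4-cube has 2^4 = 16 vertices.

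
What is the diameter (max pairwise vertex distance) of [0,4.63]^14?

d = √(4.63² + 4.63² + ... + 4.63²) [14 terms] = √(14·4.63²) = 4.63√14 ≈ 17.3239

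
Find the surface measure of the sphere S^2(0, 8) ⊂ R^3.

The surface area of an n-ball is 2π^(n/2) r^(n-1) / Γ(n/2). For n=3, r=8: 4πr² = 4π·(8)² ≈ 804.248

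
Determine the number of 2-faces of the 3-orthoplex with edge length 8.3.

An n-cross-polytope has 2^(k+1)·C(n,k+1) k-faces. Here 2^3·C(3,3) = 8·1 = 8.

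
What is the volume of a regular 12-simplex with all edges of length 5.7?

Volume = 5.7^12 · √(13/2^12) / 12! ≈ 0.138342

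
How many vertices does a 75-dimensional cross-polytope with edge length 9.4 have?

An n-cross-polytope has 2n vertices; here n = 75, giving 150.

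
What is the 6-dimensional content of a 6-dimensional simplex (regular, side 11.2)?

Volume = 11.2^6 · √(7/2^6) / 6! ≈ 906.64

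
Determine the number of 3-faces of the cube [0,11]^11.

An n-cube has C(n,k)·2^(n-k) k-faces. Here C(11,3)·2^8 = 165·256 = 42240.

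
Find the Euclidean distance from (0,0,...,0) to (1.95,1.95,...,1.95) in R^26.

The space diagonal of an n-cube of side s is s√n. Here 1.95·√26 ≈ 9.94309.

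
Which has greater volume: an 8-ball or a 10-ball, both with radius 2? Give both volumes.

V_8(2) ≈ 1039.03. V_10(2) ≈ 2611.37. The 10-ball is larger.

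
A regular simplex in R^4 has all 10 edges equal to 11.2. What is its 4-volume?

Volume = 11.2^4 · √(5/2^4) / 4! ≈ 366.51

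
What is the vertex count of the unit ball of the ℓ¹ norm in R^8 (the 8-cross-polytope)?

The 8-dimensional cross-polytope has 2n = 2·8 = 16 vertices.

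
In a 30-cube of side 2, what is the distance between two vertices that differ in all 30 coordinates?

The space diagonal of an n-cube of side s is s√n. Here 2·√30 ≈ 10.9545.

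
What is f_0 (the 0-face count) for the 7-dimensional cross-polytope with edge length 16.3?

An n-cross-polytope has 2^(k+1)·C(n,k+1) k-faces. Here 2^1·C(7,1) = 2·7 = 14.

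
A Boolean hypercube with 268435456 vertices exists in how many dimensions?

2^n = 268435456 ⇒ n = log_2(268435456) = 28.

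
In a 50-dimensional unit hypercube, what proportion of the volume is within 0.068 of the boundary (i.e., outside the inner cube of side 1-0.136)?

1 - (1 - 2·0.068)^50 = 1 - 0.864^50 ≈ 0.999331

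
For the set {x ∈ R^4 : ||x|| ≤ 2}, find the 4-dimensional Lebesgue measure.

Volume = π^{4/2}·(2)^4/Γ(3) = 8·π^2 ≈ 78.9568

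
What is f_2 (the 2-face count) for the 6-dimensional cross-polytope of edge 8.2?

Each 2-face is the convex hull of 3 vertices, one chosen as ±e_i from each of 3 distinct axes: 2^3·C(6,3) = 160.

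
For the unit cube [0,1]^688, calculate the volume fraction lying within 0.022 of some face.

Shell fraction = 1 - (1-0.044)^688 ≈ 1 - 3.589e-14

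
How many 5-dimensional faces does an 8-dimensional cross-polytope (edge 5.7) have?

Number of 5-faces = 2^(5+1) · C(8,5+1) = 64 · 28 = 1792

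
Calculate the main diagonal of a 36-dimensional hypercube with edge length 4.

||(4,4,...,4)|| = √(36)·4 = 24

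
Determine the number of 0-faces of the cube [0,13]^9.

An n-cube has C(n,k)·2^(n-k) k-faces. Here C(9,0)·2^9 = 1·512 = 512.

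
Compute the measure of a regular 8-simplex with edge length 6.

For a regular n-simplex with edge a, V = (a^n / n!)·√((n+1)/2^n). With a=6, n=8: V ≈ 7.81071.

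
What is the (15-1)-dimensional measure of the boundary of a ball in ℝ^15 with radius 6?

S = n·V_n(r)/r = 15·V_15(6)/6 (volume-to-surface relation), giving 743008370688·π^7/5005 ≈ 4.48372e+11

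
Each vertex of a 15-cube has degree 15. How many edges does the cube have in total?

Each of the 2^15 = 32768 vertices has degree 15; total edges = 15·2^15/2 = 245760.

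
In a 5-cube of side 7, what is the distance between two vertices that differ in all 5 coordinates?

d = √(7² + 7² + ... + 7²) [5 terms] = √(5·7²) = 7√5 ≈ 15.6525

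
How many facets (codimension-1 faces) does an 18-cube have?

f_17(18-cube) = (18 choose 17) · 2^1 = 36.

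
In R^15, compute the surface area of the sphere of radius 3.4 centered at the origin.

S = n·V_n(r)/r = 15·V_15(3.4)/3.4 (volume-to-surface relation), giving 1.57843e+08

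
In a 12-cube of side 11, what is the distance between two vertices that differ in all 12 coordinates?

d = √(11² + 11² + ... + 11²) [12 terms] = √(12·11²) = 11√12 ≈ 38.1051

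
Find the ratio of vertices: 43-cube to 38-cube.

The 43-cube has 2^43 = 8796093022208 vertices. The 38-cube has 2^38 = 274877906944 vertices. Ratio: 8796093022208/274877906944 = 32.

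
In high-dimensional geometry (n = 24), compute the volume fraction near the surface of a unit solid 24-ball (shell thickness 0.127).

1 - (1-0.127)^24 ≈ 0.961599 ≈ 96.16%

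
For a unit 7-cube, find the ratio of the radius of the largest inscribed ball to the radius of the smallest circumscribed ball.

r_in = 1/2 (half the side); r_out = 1√7/2 (half the diagonal). Ratio = 1/√7 ≈ 0.377964.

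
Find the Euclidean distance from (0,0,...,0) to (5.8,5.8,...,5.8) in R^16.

Diagonal = √16 · 5.8 = 23.2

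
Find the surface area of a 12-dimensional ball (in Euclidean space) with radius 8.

S_12(8) = 2·π^(12/2)·(8)^11 / Γ(12/2) = 2147483648·π^6/15 ≈ 1.37638e+11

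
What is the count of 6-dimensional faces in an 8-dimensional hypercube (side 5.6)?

f_6(8-cube) = (8 choose 6) · 2^2 = 112.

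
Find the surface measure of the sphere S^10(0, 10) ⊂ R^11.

|∂B_11(10)| = 128000000000·π^5/189 ≈ 2.07251e+11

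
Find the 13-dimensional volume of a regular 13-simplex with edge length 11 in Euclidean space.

V_13 = √(14) · 11^13 / (13! · 2^(13/2)) ≈ 229.189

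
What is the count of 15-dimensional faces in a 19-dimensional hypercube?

Number of 15-faces = C(19,15) · 2^(19-15) = 3876 · 16 = 62016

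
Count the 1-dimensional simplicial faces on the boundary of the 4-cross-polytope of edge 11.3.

An n-cross-polytope has 2^(k+1)·C(n,k+1) k-faces. Here 2^2·C(4,2) = 4·6 = 24.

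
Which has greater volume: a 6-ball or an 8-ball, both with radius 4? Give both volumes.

V_6(4) ≈ 21167. V_8(4) ≈ 265992. The 8-ball is larger.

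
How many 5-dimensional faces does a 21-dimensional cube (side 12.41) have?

Choose 5 of 21 axes to span the face (C(21,5) = 20349 ways), then fix each of the remaining 16 coordinates at one of its two extreme values (2^16 = 65536 ways): 20349·65536 = 1333592064.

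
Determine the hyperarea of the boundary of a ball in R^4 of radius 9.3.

S = n·V_n(r)/r = 4·V_4(9.3)/9.3 (volume-to-surface relation), giving 15877.4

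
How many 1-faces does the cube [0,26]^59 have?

Each of the 2^59 = 576460752303423488 vertices has degree 59; total edges = 59·2^59/2 = 17005592192950992896.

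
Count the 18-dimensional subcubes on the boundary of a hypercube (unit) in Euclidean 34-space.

Choose 18 of 34 axes to span the face (C(34,18) = 2203961430 ways), then fix each of the remaining 16 coordinates at one of its two extreme values (2^16 = 65536 ways): 2203961430·65536 = 144438816276480.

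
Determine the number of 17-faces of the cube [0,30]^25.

f_17(25-cube) = (25 choose 17) · 2^8 = 276883200.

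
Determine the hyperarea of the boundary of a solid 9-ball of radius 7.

S_9(7) = 2·π^(9/2)·(7)^8 / Γ(9/2) = 26353376·π^4/15 ≈ 1.71137e+08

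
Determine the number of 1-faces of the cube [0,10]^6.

An n-cube has C(n,k)·2^(n-k) k-faces. Here C(6,1)·2^5 = 6·32 = 192.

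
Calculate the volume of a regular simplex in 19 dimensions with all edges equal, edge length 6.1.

For a regular n-simplex with edge a, V = (a^n / n!)·√((n+1)/2^n). With a=6.1, n=19: V ≈ 4.23548e-05.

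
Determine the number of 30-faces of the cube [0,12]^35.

Number of 30-faces = C(35,30) · 2^(35-30) = 324632 · 32 = 10388224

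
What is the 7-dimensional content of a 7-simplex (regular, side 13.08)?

V = (13.08^7 / 7!) · √((7+1) / 2^7) ≈ 3249.1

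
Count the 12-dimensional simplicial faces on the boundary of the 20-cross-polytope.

Each 12-face is the convex hull of 13 vertices, one chosen as ±e_i from each of 13 distinct axes: 2^13·C(20,13) = 635043840.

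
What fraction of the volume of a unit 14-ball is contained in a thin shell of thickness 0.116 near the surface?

1 - (1-0.116)^14 ≈ 0.822036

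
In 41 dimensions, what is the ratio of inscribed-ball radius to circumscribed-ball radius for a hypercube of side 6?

Ratio = (s/2)/(s√41/2) = 41^(-1/2) ≈ 0.156174.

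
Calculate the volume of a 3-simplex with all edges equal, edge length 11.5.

Volume = (√2/12) · 11.5³ = 179.237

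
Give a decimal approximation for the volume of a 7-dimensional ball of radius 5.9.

Volume = π^{7/2}·(5.9)^7/Γ(9/2) ≈ 1.17583e+06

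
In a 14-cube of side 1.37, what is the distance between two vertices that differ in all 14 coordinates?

||(1.37,1.37,...,1.37)|| = √(14)·1.37 ≈ 5.12607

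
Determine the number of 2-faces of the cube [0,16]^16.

f_2(16-cube) = (16 choose 2) · 2^14 = 1966080.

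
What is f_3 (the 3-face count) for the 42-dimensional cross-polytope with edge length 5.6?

Each 3-face is the convex hull of 4 vertices, one chosen as ±e_i from each of 4 distinct axes: 2^4·C(42,4) = 1790880.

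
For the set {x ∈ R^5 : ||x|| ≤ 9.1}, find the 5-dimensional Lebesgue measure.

The n-ball volume is π^(n/2)·r^n/Γ(n/2+1). With n=5, r=9.1: V ≈ 328477.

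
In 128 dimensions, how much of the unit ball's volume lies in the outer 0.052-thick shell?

V(inner)/V(outer) = ((1-0.052)/1)^128 ≈ 0.001075, so the shell fraction is 0.998925.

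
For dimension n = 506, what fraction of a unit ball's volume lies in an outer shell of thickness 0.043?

1 - (1-0.043)^506 ≈ 1 - 2.195e-10 ≈ (100 - 2.2e-08)%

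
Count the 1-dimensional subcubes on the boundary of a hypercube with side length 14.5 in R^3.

Number of 1-faces = C(3,1) · 2^(3-1) = 3 · 4 = 12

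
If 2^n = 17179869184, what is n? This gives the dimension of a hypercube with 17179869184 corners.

2^n = 17179869184 ⇒ n = log_2(17179869184) = 34.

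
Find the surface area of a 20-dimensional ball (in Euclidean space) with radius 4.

The surface area of an n-ball is 2π^(n/2) r^(n-1) / Γ(n/2). For n=20, r=4: 4294967296·π^10/2835 ≈ 1.41875e+11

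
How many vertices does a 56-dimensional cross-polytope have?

The vertices are ±e_1, ..., ±e_56, so there are 2·56 = 112.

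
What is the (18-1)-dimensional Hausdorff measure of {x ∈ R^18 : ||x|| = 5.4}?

|∂B_18(5.4)| ≈ 4.174e+12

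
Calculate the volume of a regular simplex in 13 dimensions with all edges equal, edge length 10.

For a regular n-simplex with edge a, V = (a^n / n!)·√((n+1)/2^n). With a=10, n=13: V ≈ 66.3879.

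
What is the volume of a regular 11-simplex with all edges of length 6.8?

V_11 = √(12) · 6.8^11 / (11! · 2^(11/2)) ≈ 2.75656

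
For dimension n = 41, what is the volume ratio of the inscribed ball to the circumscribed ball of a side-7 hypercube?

The radii are 7/2 and 7√41/2, so the volume ratio is (1/√41)^41 = 41^{-41/2} ≈ 8.66824e-34.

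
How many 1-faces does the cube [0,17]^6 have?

The 6-cube has n·2^(n-1) = 6·2^5 = 6·32 = 192 edges.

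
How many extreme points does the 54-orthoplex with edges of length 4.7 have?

Number of vertices = 2n = 108.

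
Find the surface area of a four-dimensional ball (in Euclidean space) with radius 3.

S_4(3) = 2·π^(4/2)·(3)^3 / Γ(4/2) = 54·π^2 ≈ 532.959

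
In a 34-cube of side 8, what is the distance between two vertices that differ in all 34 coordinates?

Diagonal = √34 · 8 ≈ 46.6476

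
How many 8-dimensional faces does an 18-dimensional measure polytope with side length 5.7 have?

Choose 8 of 18 axes to span the face (C(18,8) = 43758 ways), then fix each of the remaining 10 coordinates at one of its two extreme values (2^10 = 1024 ways): 43758·1024 = 44808192.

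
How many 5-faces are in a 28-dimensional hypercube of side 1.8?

An n-cube has C(n,k)·2^(n-k) k-faces. Here C(28,5)·2^23 = 98280·8388608 = 824432394240.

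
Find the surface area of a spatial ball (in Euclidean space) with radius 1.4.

The surface area of an n-ball is 2π^(n/2) r^(n-1) / Γ(n/2). For n=3, r=1.4: 4πr² = 4π·(1.4)² ≈ 24.6301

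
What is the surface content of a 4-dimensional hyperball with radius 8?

The surface area of an n-ball is 2π^(n/2) r^(n-1) / Γ(n/2). For n=4, r=8: 1024·π^2 ≈ 10106.5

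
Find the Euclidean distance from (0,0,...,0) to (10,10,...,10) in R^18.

d = √(10² + 10² + ... + 10²) [18 terms] = √(18·10²) = 10√18 ≈ 42.4264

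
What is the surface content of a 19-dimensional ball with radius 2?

|∂B_19(2)| = 268435456·π^9/34459425 ≈ 232210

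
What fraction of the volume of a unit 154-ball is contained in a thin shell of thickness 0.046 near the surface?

1 - (1-0.046)^154 ≈ 0.999291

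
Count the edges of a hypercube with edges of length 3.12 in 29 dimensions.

The 29-cube has n·2^(n-1) = 29·2^28 = 29·268435456 = 7784628224 edges.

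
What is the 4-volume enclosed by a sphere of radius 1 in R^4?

The n-ball volume is π^(n/2)·r^n/Γ(n/2+1). With n=4, r=1: V = π^2/2 ≈ 4.9348.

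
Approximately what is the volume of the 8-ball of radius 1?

V_8(1) = π^(8/2) · (1)^8 / Γ(8/2 + 1) = π^4/24 ≈ 4.05871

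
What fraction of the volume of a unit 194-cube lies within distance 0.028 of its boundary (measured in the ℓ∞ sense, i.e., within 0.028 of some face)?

Shell fraction = 1 - (1-0.056)^194 ≈ 0.999986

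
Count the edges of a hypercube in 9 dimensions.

Each of the 2^9 = 512 vertices has degree 9; total edges = 9·2^9/2 = 2304.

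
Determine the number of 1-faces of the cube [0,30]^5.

Choose 1 of 5 axes to span the face (C(5,1) = 5 ways), then fix each of the remaining 4 coordinates at one of its two extreme values (2^4 = 16 ways): 5·16 = 80.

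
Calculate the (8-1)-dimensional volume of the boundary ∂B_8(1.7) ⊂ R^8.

The surface area of an n-ball is 2π^(n/2) r^(n-1) / Γ(n/2). For n=8, r=1.7: 1332.36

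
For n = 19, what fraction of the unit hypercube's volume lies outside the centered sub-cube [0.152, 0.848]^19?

The inner cube has side 1-2·0.152 = 0.696 and volume (0.696)^19 ≈ 0.001022, so the shell holds 0.998978 of the volume.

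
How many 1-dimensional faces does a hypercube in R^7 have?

An n-cube has C(n,k)·2^(n-k) k-faces. Here C(7,1)·2^6 = 7·64 = 448.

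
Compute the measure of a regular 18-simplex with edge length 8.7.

V_18 = √(19) · 8.7^18 / (18! · 2^(18/2)) ≈ 0.108421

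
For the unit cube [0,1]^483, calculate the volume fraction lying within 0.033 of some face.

Shell fraction = 1 - (1-0.066)^483 ≈ 1 - 4.759e-15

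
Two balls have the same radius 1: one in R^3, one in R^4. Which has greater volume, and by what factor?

V_3(1) ≈ 4.18879, V_4(1) ≈ 4.9348. The 4-ball is larger by a factor of 1.178.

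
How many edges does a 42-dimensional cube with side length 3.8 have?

The 42-cube has n·2^(n-1) = 42·2^41 = 42·2199023255552 = 92358976733184 edges.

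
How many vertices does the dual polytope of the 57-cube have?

The 57-dimensional cross-polytope has 2n = 2·57 = 114 vertices.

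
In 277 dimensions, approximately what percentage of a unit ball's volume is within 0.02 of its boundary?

1 - (1-0.02)^277 ≈ 0.996288 ≈ 99.63%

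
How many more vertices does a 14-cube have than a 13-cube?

The 14-cube has 2^14 = 16384 vertices. The 13-cube has 2^13 = 8192 vertices. Difference: 16384 - 8192 = 8192.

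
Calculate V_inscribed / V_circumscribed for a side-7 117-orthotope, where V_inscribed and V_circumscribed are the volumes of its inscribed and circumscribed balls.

V_in / V_out = (r_in/r_out)^117 = (1/√117)^117 = 117^(-117/2) ≈ 1.02595e-121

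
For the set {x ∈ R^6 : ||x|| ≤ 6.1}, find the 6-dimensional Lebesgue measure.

The n-ball volume is π^(n/2)·r^n/Γ(n/2+1). With n=6, r=6.1: V ≈ 266242.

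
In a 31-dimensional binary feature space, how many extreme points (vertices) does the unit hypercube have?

The 31-cube has 2^31 = 2147483648 vertices.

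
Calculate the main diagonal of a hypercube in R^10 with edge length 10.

d = √(10² + 10² + ... + 10²) [10 terms] = √(10·10²) = 10√10 ≈ 31.6228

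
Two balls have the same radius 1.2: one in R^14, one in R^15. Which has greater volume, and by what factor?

V_14(1.2) ≈ 7.69407, V_15(1.2) ≈ 5.8769. The 14-ball is larger by a factor of 1.309.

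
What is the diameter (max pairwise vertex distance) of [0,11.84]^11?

||(11.84,11.84,...,11.84)|| = √(11)·11.84 ≈ 39.2688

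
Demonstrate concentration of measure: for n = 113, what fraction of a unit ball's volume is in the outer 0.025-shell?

1 - (1-0.025)^113 ≈ 0.942783 ≈ 94.28%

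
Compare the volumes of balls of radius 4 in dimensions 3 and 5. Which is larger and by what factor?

V_3(4) ≈ 268.083, V_5(4) ≈ 5390.12. The 5-ball is larger by a factor of 20.11.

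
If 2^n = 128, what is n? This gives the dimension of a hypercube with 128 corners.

The n-cube has 2^n vertices, and 128 = 2^7, so n = 7.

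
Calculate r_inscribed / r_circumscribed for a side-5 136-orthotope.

r_in = 5/2 (half the side); r_out = 5√136/2 (half the diagonal). Ratio = 1/√136 ≈ 0.0857493.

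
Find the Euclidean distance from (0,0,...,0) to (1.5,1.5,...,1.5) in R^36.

Diagonal = √36 · 1.5 = 9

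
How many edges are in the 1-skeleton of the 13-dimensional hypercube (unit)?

An n-cube has n·2^(n-1) edges. With n = 13: 13·4096 = 53248.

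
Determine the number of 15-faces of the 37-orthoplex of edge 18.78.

Number of 15-faces = 2^(15+1) · C(37,15+1) = 65536 · 12875774670 = 843826768773120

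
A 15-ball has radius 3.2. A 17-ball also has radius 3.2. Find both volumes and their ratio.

V_15(3.2) ≈ 1.44105e+07. V_17(3.2) ≈ 5.45394e+07. Ratio V_15/V_17 ≈ 0.2642.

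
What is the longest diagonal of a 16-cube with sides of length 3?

||(3,3,...,3)|| = √(16)·3 = 12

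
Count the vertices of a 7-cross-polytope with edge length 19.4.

The vertices are ±e_1, ..., ±e_7, so there are 2·7 = 14.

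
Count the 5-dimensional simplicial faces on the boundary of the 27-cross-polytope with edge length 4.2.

An n-cross-polytope has 2^(k+1)·C(n,k+1) k-faces. Here 2^6·C(27,6) = 64·296010 = 18944640.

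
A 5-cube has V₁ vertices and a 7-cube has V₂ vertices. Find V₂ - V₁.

V₁ = 2^5 = 32. V₂ = 2^7 = 128. V₂ - V₁ = 96.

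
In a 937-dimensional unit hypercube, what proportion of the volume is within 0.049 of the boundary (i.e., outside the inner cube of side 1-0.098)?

1 - (1 - 2·0.049)^937 = 1 - 0.902^937 ≈ 1 - 1.068e-42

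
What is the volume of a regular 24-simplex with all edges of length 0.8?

For a regular n-simplex with edge a, V = (a^n / n!)·√((n+1)/2^n). With a=0.8, n=24: V ≈ 9.29103e-30.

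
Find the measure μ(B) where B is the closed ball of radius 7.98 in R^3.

V_3(7.98) = π^(3/2) · (7.98)^3 / Γ(3/2 + 1) ≈ 2128.62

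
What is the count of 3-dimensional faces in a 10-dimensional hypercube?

f_3(10-cube) = (10 choose 3) · 2^7 = 15360.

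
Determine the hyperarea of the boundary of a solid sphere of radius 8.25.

The surface area of an n-ball is 2π^(n/2) r^(n-1) / Γ(n/2). For n=3, r=8.25: 4πr² = 4π·(8.25)² ≈ 855.299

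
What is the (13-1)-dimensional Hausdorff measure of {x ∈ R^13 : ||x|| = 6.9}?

S = n·V_n(r)/r = 13·V_13(6.9)/6.9 (volume-to-surface relation), giving 1.37871e+11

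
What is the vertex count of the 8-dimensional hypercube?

An n-cube has 2^n vertices; for n = 8 that is 2^8 = 256.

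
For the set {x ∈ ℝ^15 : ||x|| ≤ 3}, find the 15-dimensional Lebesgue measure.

V_15(3) = π^(15/2) · (3)^15 / Γ(15/2 + 1) = 45349632·π^7/25025 ≈ 5.47329e+06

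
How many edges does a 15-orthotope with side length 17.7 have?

The 15-cube has n·2^(n-1) = 15·2^14 = 15·16384 = 245760 edges.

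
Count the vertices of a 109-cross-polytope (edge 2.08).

An n-cross-polytope has 2n vertices; here n = 109, giving 218.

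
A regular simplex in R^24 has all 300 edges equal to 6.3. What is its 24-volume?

For a regular n-simplex with edge a, V = (a^n / n!)·√((n+1)/2^n). With a=6.3, n=24: V ≈ 3.00661e-08.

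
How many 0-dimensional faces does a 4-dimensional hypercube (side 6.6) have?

f_0(4-cube) = (4 choose 0) · 2^4 = 16.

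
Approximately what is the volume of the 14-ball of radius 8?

V = 274877906944·π^7/315 ≈ 2.63559e+12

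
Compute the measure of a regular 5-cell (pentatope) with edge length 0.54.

V_4 = √(5) · 0.54^4 / (4! · 2^(4/2)) ≈ 0.00198056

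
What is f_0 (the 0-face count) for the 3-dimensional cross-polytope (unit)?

Each 0-face is the convex hull of 1 vertex, one chosen as ±e_i from each of 1 distinct axis: 2^1·C(3,1) = 6.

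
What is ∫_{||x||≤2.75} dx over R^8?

Volume = π^{8/2}·(2.75)^8/Γ(5) ≈ 13275.5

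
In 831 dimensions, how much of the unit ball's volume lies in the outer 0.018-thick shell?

V(inner)/V(outer) = ((1-0.018)/1)^831 ≈ 2.784e-07, so the shell fraction is 0.9999997216.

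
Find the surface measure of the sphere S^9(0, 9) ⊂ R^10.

|∂B_10(9)| = 129140163·π^5/4 ≈ 9.87986e+09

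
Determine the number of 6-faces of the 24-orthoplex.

f_6(24-orthoplex) = 2^7 · (24 choose 7) = 44301312.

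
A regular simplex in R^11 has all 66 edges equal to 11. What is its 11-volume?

V_11 = √(12) · 11^11 / (11! · 2^(11/2)) ≈ 547.129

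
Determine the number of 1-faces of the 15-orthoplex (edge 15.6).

f_1(15-orthoplex) = 2^2 · (15 choose 2) = 420.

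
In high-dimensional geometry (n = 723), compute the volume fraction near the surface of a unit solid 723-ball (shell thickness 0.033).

1 - (1-0.033)^723 ≈ 1 - 2.906e-11 ≈ (100 - 2.91e-09)%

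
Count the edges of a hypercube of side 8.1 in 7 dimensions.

The 7-cube has n·2^(n-1) = 7·2^6 = 7·64 = 448 edges.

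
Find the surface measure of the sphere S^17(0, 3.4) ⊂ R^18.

The surface area of an n-ball is 2π^(n/2) r^(n-1) / Γ(n/2). For n=18, r=3.4: 1.60325e+09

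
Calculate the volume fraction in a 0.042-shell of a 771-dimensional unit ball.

Shell fraction = 1 - (1-0.042)^771 ≈ 1 - 4.293e-15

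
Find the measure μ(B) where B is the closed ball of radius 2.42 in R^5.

Volume = π^{5/2}·(2.42)^5/Γ(7/2) ≈ 436.893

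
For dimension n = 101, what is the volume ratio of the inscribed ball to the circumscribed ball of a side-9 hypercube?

V_in/V_out = n^(-n/2) = 101^(-101/2) ≈ 6.05021e-102.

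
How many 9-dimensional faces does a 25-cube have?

Choose 9 of 25 axes to span the face (C(25,9) = 2042975 ways), then fix each of the remaining 16 coordinates at one of its two extreme values (2^16 = 65536 ways): 2042975·65536 = 133888409600.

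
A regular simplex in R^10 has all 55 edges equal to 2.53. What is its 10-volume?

For a regular n-simplex with edge a, V = (a^n / n!)·√((n+1)/2^n). With a=2.53, n=10: V ≈ 0.000306894.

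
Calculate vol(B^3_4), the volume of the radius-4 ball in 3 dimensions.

The n-ball volume is π^(n/2)·r^n/Γ(n/2+1). With n=3, r=4: V = 256·π/3 ≈ 268.083.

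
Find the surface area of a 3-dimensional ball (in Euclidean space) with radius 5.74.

S_3(5.74) = 2·π^(3/2)·(5.74)^2 / Γ(3/2) = 4πr² = 4π·(5.74)² ≈ 414.032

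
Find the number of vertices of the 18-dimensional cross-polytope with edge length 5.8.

An n-cross-polytope has 2n vertices; here n = 18, giving 36.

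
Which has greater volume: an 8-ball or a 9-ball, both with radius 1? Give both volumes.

V_8(1) ≈ 4.05871. V_9(1) ≈ 3.29851. The 8-ball is larger.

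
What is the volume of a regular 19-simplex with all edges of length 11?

For a regular n-simplex with edge a, V = (a^n / n!)·√((n+1)/2^n). With a=11, n=19: V ≈ 3.10525.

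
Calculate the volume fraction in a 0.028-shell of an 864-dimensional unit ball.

V(inner)/V(outer) = ((1-0.028)/1)^864 ≈ 2.206e-11, so the shell fraction is 1 - 2.206e-11.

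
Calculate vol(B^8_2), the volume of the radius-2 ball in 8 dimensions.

Volume = π^{8/2}·(2)^8/Γ(5) = 32·π^4/3 ≈ 1039.03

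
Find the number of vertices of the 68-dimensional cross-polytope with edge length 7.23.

The vertices are ±e_1, ..., ±e_68, so there are 2·68 = 136.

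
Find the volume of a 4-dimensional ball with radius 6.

V = 648·π^2 ≈ 6395.5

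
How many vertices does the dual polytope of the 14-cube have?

The 14-dimensional cross-polytope has 2n = 2·14 = 28 vertices.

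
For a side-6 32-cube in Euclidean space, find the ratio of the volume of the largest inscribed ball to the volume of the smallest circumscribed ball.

The radii are 6/2 and 6√32/2, so the volume ratio is (1/√32)^32 = 32^{-32/2} ≈ 8.27181e-25.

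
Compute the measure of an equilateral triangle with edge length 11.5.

Area = (√3/4) · 11.5² = 57.2659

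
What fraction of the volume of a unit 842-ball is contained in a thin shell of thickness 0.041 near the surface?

Shell fraction = 1 - (1-0.041)^842 ≈ 1 - 4.912e-16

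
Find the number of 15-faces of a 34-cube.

Number of 15-faces = C(34,15) · 2^(34-15) = 1855967520 · 524288 = 973061499125760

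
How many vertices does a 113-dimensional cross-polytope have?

Number of vertices = 2n = 226.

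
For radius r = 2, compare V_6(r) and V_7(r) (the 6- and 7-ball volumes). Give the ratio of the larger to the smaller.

V_6(2) ≈ 330.734, V_7(2) ≈ 604.77. The 7-ball is larger by a factor of 1.829.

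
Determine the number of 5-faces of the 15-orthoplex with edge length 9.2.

Number of 5-faces = 2^(5+1) · C(15,5+1) = 64 · 5005 = 320320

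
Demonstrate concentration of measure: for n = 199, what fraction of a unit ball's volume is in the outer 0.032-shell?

1 - (1-0.032)^199 ≈ 0.998454 ≈ 99.85%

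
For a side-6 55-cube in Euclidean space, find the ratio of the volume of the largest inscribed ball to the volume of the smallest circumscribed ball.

V_in/V_out = n^(-n/2) = 55^(-55/2) ≈ 1.38047e-48.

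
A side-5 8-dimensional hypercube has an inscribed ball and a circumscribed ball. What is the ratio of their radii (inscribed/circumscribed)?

r_in / r_out = (5/2) / (5√8/2) = 1/√8 ≈ 0.353553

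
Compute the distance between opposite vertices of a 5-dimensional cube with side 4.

Diagonal = √5 · 4 ≈ 8.94427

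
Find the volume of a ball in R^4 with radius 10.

V = 5000·π^2 ≈ 49348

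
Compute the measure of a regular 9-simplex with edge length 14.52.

V = (14.52^9 / 9!) · √((9+1) / 2^9) ≈ 11048.5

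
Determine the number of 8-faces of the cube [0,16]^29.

f_8(29-cube) = (29 choose 8) · 2^21 = 9001280471040.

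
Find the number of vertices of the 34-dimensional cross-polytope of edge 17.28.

The 34-dimensional cross-polytope has 2n = 2·34 = 68 vertices.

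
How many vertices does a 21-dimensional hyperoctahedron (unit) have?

Each 0-face is the convex hull of 1 vertex, one chosen as ±e_i from each of 1 distinct axis: 2^1·C(21,1) = 42.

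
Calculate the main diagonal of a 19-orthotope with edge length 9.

Diagonal = √19 · 9 ≈ 39.2301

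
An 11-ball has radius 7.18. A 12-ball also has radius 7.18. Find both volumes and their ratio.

V_11(7.18) ≈ 4.92577e+09. V_12(7.18) ≈ 2.50646e+10. Ratio V_11/V_12 ≈ 0.1965.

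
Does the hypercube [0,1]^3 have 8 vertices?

True. The 3-cube has 2^3 = 8 vertices.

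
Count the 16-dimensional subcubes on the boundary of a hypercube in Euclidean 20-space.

f_16(20-cube) = (20 choose 16) · 2^4 = 77520.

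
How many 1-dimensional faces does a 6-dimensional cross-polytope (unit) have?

Each 1-face is the convex hull of 2 vertices, one chosen as ±e_i from each of 2 distinct axes: 2^2·C(6,2) = 60.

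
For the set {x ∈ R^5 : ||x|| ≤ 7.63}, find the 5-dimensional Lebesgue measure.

V_5(7.63) = π^(5/2) · (7.63)^5 / Γ(5/2 + 1) ≈ 136120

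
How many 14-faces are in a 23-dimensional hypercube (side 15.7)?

Number of 14-faces = C(23,14) · 2^(23-14) = 817190 · 512 = 418401280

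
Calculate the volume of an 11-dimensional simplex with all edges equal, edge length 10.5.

Volume = 10.5^11 · √(12/2^11) / 11! ≈ 327.984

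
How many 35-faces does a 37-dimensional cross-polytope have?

Each 35-face is the convex hull of 36 vertices, one chosen as ±e_i from each of 36 distinct axes: 2^36·C(37,36) = 2542620639232.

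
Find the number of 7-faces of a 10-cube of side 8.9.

Number of 7-faces = C(10,7) · 2^(10-7) = 120 · 8 = 960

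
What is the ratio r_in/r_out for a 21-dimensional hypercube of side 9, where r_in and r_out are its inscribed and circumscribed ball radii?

For an n-cube of any side s, the inradius is s/2 and the circumradius is s√n/2, so the ratio is 1/√21 ≈ 0.218218.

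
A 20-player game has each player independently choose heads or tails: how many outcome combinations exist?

Each vertex is a binary string of length 20, so there are 2^20 = 1048576.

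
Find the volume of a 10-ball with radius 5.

Volume = π^{10/2}·(5)^10/Γ(6) = 1953125·π^5/24 ≈ 2.49039e+07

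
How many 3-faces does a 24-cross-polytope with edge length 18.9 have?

Each 3-face is the convex hull of 4 vertices, one chosen as ±e_i from each of 4 distinct axes: 2^4·C(24,4) = 170016.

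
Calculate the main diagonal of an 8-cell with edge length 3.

Diagonal = √4 · 3 = 6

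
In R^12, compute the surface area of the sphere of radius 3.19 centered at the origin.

The surface area of an n-ball is 2π^(n/2) r^(n-1) / Γ(n/2). For n=12, r=3.19: 5.57758e+06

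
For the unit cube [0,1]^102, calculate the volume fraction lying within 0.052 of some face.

Shell fraction = 1 - (1-0.104)^102 ≈ 0.999986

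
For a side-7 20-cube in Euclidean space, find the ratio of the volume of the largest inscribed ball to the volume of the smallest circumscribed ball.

V_in / V_out = (r_in/r_out)^20 = (1/√20)^20 = 20^(-20/2) ≈ 9.76562e-14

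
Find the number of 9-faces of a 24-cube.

Choose 9 of 24 axes to span the face (C(24,9) = 1307504 ways), then fix each of the remaining 15 coordinates at one of its two extreme values (2^15 = 32768 ways): 1307504·32768 = 42844291072.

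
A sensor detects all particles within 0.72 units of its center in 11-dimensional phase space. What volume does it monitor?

The n-ball volume is π^(n/2)·r^n/Γ(n/2+1). With n=11, r=0.72: V ≈ 0.0507881.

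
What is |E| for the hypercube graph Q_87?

Each of the 2^87 = 154742504910672534362390528 vertices has degree 87; total edges = 87·2^87/2 = 6731298963614255244763987968.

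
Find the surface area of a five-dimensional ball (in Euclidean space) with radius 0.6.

The surface area of an n-ball is 2π^(n/2) r^(n-1) / Γ(n/2). For n=5, r=0.6: 3.41094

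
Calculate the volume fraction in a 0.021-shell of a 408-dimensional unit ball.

V(inner)/V(outer) = ((1-0.021)/1)^408 ≈ 0.0001735, so the shell fraction is 0.999826.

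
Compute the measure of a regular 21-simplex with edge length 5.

Volume = 5^21 · √(22/2^21) / 21! ≈ 3.02289e-08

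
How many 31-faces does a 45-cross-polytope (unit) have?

f_31(45-orthoplex) = 2^32 · (45 choose 32) = 313559280253214392320.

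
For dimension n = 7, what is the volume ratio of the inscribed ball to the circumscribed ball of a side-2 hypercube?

Volume scales as r^n, and r_in/r_out = 1/√7, giving (1/√7)^7 ≈ 0.00110194.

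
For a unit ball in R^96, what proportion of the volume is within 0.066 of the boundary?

1 - (1-0.066)^96 ≈ 0.998577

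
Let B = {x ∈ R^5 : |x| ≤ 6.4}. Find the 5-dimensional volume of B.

Volume = π^{5/2}·(6.4)^5/Γ(7/2) ≈ 56519.5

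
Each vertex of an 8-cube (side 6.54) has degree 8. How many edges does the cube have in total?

Each of the 2^8 = 256 vertices has degree 8; total edges = 8·2^8/2 = 1024.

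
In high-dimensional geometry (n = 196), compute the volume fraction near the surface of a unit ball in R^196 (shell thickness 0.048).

1 - (1-0.048)^196 ≈ 0.999935 ≈ 99.9935%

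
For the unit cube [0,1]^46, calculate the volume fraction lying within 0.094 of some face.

The inner cube has side 1-2·0.094 = 0.812 and volume (0.812)^46 ≈ 6.912e-05, so the shell holds 0.999931 of the volume.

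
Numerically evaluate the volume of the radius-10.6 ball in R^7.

Volume = π^{7/2}·(10.6)^7/Γ(9/2) ≈ 7.1043e+07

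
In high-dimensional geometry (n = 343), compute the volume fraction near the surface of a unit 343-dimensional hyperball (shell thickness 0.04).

1 - (1-0.04)^343 ≈ 0.9999991701 ≈ 99.999917%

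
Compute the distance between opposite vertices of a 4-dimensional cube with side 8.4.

Diagonal = √4 · 8.4 = 16.8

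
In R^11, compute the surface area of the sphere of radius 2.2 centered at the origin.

S_11(2.2) = 2·π^(11/2)·(2.2)^10 / Γ(11/2) ≈ 55045.8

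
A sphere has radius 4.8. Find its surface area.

|∂B_3(4.8)| = 4πr² = 4π·(4.8)² ≈ 289.529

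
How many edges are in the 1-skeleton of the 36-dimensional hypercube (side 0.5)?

The 36-cube has n·2^(n-1) = 36·2^35 = 36·34359738368 = 1236950581248 edges.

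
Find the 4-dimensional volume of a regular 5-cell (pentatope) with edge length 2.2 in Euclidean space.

For a regular n-simplex with edge a, V = (a^n / n!)·√((n+1)/2^n). With a=2.2, n=4: V ≈ 0.545638.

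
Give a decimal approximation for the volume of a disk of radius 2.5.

V = 25·π/4 ≈ 19.635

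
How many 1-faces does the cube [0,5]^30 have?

An n-cube has n·2^(n-1) edges. With n = 30: 30·536870912 = 16106127360.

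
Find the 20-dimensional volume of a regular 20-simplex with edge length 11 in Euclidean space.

For a regular n-simplex with edge a, V = (a^n / n!)·√((n+1)/2^n). With a=11, n=20: V ≈ 1.23748.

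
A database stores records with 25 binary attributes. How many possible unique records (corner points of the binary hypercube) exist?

The 25-cube has 2^25 = 33554432 vertices.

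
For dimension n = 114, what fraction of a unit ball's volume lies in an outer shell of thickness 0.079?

1 - (1-0.079)^114 ≈ 0.999916 ≈ 99.9916%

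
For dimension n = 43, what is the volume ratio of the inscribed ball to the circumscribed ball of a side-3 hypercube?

V_in/V_out = n^(-n/2) = 43^(-43/2) ≈ 7.59326e-36.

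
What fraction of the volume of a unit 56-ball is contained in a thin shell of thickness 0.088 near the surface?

1 - (1-0.088)^56 ≈ 0.994249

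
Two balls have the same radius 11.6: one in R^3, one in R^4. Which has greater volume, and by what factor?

V_3(11.6) ≈ 6538.27, V_4(11.6) ≈ 89351.5. The 4-ball is larger by a factor of 13.67.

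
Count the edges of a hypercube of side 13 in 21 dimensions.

An n-cube has n·2^(n-1) edges. With n = 21: 21·1048576 = 22020096.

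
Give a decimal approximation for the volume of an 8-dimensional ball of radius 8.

V_8(8) = π^(8/2) · (8)^8 / Γ(8/2 + 1) = 2097152·π^4/3 ≈ 6.80939e+07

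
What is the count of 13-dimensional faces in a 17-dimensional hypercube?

Choose 13 of 17 axes to span the face (C(17,13) = 2380 ways), then fix each of the remaining 4 coordinates at one of its two extreme values (2^4 = 16 ways): 2380·16 = 38080.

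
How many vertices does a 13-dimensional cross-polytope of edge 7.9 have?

Number of vertices = 2n = 26.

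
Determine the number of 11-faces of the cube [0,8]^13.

Choose 11 of 13 axes to span the face (C(13,11) = 78 ways), then fix each of the remaining 2 coordinates at one of its two extreme values (2^2 = 4 ways): 78·4 = 312.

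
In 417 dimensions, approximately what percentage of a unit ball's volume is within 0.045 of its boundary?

1 - (1-0.045)^417 ≈ 0.9999999954 ≈ (100 - 4.59e-07)%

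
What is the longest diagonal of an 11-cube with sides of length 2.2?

Diagonal = √11 · 2.2 ≈ 7.29657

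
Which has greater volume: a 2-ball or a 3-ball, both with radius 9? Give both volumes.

V_2(9) ≈ 254.469. V_3(9) ≈ 3053.63. The 3-ball is larger.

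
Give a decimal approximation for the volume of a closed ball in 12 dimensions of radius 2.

V_12(2) = π^(12/2) · (2)^12 / Γ(12/2 + 1) = 256·π^6/45 ≈ 5469.24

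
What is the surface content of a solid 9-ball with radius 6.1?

S = n·V_n(r)/r = 9·V_9(6.1)/6.1 (volume-to-surface relation), giving 5.69113e+07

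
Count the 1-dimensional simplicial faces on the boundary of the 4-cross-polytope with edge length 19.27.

An n-cross-polytope has 2^(k+1)·C(n,k+1) k-faces. Here 2^2·C(4,2) = 4·6 = 24.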